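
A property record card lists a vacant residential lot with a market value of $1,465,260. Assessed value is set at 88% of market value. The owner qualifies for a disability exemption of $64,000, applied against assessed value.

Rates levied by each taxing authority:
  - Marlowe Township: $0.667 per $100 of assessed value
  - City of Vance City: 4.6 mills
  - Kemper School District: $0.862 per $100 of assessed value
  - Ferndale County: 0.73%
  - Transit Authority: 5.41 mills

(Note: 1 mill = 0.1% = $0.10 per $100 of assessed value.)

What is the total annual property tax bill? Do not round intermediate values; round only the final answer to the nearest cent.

$39,948.98

Assessed value = $1,465,260 × 0.88 = $1,289,428.8
Taxable value = $1,289,428.8 − $64,000 = $1,225,428.8
Marlowe Township: $1,225,428.8 × 0.00667 = $8,173.610096
City of Vance City: $1,225,428.8 × 0.0046 = $5,636.97248
Kemper School District: $1,225,428.8 × 0.00862 = $10,563.196256
Ferndale County: $1,225,428.8 × 0.0073 = $8,945.63024
Transit Authority: $1,225,428.8 × 0.00541 = $6,629.569808
Total = $39,948.97888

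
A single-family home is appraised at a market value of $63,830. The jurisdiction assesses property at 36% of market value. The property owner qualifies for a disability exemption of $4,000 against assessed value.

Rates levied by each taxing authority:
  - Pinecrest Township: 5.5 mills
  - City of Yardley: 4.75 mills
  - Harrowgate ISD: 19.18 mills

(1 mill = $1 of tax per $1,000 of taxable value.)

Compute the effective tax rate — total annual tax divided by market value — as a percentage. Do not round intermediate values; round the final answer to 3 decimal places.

Assessed value = $63,830 × 0.36 = $22,978.8
Taxable value = $22,978.8 − $4,000 = $18,978.8
Pinecrest Township: $18,978.8 × 0.0055 = $104.3834
City of Yardley: $18,978.8 × 0.00475 = $90.1493
Harrowgate ISD: $18,978.8 × 0.01918 = $364.013384
Total tax = $558.546084
Effective rate = $558.546084 ÷ $63,830 = 0.875% of market value

0.875%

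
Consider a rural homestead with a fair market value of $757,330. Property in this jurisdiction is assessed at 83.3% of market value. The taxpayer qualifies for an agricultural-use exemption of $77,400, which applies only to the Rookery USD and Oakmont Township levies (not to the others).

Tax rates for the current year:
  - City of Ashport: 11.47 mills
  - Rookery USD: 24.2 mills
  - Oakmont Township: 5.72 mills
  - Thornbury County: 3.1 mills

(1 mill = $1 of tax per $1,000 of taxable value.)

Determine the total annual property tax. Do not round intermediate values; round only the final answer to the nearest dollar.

Assessed value = $757,330 × 0.833 = $630,855.89
City of Ashport: $630,855.89 × 0.01147 = $7,235.9170583
Rookery USD: ($630,855.89 − $77,400) × 0.0242 = $553,455.89 × 0.0242 = $13,393.632538
Oakmont Township: ($630,855.89 − $77,400) × 0.00572 = $553,455.89 × 0.00572 = $3,165.7676908
Thornbury County: $630,855.89 × 0.0031 = $1,955.653259
Total = $25,750.9705461

$25,751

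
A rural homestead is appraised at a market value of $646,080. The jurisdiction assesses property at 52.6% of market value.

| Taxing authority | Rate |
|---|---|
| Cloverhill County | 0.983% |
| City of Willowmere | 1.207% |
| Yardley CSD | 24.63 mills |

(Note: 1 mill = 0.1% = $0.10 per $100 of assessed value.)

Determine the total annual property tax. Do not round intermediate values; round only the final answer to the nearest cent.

Assessed value = $646,080 × 0.526 = $339,838.08
Cloverhill County: $339,838.08 × 0.00983 = $3,340.6083264
City of Willowmere: $339,838.08 × 0.01207 = $4,101.8456256
Yardley CSD: $339,838.08 × 0.02463 = $8,370.2119104
Total = $15,812.6658624

$15,812.67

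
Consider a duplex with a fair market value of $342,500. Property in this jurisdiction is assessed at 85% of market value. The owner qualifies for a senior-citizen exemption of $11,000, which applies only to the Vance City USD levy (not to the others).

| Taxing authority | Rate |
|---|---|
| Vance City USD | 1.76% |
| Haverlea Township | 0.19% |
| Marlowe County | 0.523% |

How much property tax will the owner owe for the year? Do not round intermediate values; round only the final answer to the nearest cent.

Assessed value = $342,500 × 0.85 = $291,125
Vance City USD: ($291,125 − $11,000) × 0.0176 = $280,125 × 0.0176 = $4,930.2
Haverlea Township: $291,125 × 0.0019 = $553.1375
Marlowe County: $291,125 × 0.00523 = $1,522.58375
Total = $7,005.92125

$7,005.92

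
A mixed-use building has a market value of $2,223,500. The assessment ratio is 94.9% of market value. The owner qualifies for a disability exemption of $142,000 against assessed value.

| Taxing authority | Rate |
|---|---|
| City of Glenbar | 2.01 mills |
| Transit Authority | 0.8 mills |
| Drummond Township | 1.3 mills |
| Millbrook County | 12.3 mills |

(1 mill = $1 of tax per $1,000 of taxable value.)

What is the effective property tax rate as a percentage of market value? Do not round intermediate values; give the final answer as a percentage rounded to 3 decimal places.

Assessed value = $2,223,500 × 0.949 = $2,110,101.5
Taxable value = $2,110,101.5 − $142,000 = $1,968,101.5
City of Glenbar: $1,968,101.5 × 0.00201 = $3,955.884015
Transit Authority: $1,968,101.5 × 0.0008 = $1,574.4812
Drummond Township: $1,968,101.5 × 0.0013 = $2,558.53195
Millbrook County: $1,968,101.5 × 0.0123 = $24,207.64845
Total tax = $32,296.545615
Effective rate = $32,296.545615 ÷ $2,223,500 = 1.453% of market value

1.453%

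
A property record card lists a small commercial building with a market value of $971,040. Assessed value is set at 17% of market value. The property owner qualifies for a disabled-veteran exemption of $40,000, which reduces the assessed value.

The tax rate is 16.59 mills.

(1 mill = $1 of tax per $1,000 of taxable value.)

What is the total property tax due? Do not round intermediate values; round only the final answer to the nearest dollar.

$2,075

Assessed value = $971,040 × 0.17 = $165,076.8
Taxable value = $165,076.8 − $40,000 = $125,076.8
Tax = $125,076.8 × 0.01659 = $2,075.024112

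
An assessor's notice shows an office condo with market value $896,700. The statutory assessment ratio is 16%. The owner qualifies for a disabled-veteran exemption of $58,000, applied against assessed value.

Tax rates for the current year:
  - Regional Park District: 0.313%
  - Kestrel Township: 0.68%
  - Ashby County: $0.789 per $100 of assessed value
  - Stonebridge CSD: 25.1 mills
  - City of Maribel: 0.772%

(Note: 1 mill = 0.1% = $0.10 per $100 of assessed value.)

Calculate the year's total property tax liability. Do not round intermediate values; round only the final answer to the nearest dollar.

Assessed value = $896,700 × 0.16 = $143,472
Taxable value = $143,472 − $58,000 = $85,472
Regional Park District: $85,472 × 0.00313 = $267.52736
Kestrel Township: $85,472 × 0.0068 = $581.2096
Ashby County: $85,472 × 0.00789 = $674.37408
Stonebridge CSD: $85,472 × 0.0251 = $2,145.3472
City of Maribel: $85,472 × 0.00772 = $659.84384
Total = $4,328.30208

$4,328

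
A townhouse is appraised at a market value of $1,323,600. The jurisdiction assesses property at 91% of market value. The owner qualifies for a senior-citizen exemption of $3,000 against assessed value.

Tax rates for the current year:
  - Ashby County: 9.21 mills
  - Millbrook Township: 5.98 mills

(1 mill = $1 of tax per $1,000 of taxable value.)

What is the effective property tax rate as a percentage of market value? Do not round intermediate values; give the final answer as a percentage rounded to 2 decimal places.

1.38%

Assessed value = $1,323,600 × 0.91 = $1,204,476
Taxable value = $1,204,476 − $3,000 = $1,201,476
Ashby County: $1,201,476 × 0.00921 = $11,065.59396
Millbrook Township: $1,201,476 × 0.00598 = $7,184.82648
Total tax = $18,250.42044
Effective rate = $18,250.42044 ÷ $1,323,600 = 1.38% of market value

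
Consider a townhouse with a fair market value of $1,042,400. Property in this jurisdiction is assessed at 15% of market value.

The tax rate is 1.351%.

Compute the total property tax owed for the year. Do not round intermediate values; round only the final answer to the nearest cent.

$2,112.42

Assessed value = $1,042,400 × 0.15 = $156,360
Tax = $156,360 × 0.01351 = $2,112.4236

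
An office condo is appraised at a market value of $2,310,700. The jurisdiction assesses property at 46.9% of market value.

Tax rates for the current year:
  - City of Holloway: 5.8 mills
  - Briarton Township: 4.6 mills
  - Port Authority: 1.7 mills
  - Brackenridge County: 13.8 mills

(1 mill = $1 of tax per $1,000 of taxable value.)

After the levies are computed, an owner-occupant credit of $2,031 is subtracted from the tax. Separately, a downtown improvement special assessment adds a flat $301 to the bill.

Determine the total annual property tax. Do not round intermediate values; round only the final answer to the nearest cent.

Assessed value = $2,310,700 × 0.469 = $1,083,718.3
City of Holloway: $1,083,718.3 × 0.0058 = $6,285.56614
Briarton Township: $1,083,718.3 × 0.0046 = $4,985.10418
Port Authority: $1,083,718.3 × 0.0017 = $1,842.32111
Brackenridge County: $1,083,718.3 × 0.0138 = $14,955.31254
Levies subtotal = $28,068.30397
After credit = $28,068.30397 − $2,031 = $26,037.30397
Total = $26,037.30397 + $301 = $26,338.30397

$26,338.30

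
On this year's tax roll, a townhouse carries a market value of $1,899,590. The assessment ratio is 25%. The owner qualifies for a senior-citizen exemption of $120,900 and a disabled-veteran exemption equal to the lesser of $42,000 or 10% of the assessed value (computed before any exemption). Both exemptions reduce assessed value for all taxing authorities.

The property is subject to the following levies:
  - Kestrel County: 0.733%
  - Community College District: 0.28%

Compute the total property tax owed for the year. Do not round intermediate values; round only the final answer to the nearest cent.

$3,160.53

Assessed value = $1,899,590 × 0.25 = $474,897.5
Disabled-veteran exemption = min($42,000, 10% × $474,897.5) = min($42,000, $47,489.75) = $42,000 (dollar cap binds)
Taxable value = $474,897.5 − $120,900 − $42,000 = $311,997.5
Kestrel County: $311,997.5 × 0.00733 = $2,286.941675
Community College District: $311,997.5 × 0.0028 = $873.593
Total = $3,160.534675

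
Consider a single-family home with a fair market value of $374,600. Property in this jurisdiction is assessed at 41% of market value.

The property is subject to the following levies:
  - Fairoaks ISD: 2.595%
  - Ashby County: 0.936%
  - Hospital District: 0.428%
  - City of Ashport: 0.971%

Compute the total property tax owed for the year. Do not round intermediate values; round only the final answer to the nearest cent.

Assessed value = $374,600 × 0.41 = $153,586
Fairoaks ISD: $153,586 × 0.02595 = $3,985.5567
Ashby County: $153,586 × 0.00936 = $1,437.56496
Hospital District: $153,586 × 0.00428 = $657.34808
City of Ashport: $153,586 × 0.00971 = $1,491.32006
Total = $3,985.5567 + $1,437.56496 + $657.34808 + $1,491.32006 = $7,571.7898

$7,571.79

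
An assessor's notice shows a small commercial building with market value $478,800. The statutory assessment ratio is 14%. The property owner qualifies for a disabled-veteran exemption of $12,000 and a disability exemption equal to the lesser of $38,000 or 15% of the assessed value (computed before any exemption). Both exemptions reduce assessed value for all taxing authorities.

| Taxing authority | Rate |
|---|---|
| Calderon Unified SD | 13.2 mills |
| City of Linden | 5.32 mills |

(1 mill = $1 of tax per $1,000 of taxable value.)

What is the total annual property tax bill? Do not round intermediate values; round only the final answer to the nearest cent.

$832.98

Assessed value = $478,800 × 0.14 = $67,032
Disability exemption = min($38,000, 15% × $67,032) = min($38,000, $10,054.8) = $10,054.8 (percentage binds)
Taxable value = $67,032 − $12,000 − $10,054.8 = $44,977.2
Calderon Unified SD: $44,977.2 × 0.0132 = $593.69904
City of Linden: $44,977.2 × 0.00532 = $239.278704
Total = $832.977744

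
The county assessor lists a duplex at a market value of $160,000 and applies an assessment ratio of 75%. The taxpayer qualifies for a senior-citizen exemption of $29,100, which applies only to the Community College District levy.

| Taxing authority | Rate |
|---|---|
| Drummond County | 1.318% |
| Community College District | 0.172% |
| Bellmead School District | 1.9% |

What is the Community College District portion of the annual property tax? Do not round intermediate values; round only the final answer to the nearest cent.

$156.35

Assessed value = $160,000 × 0.75 = $120,000
Community College District taxable value = $120,000 − $29,100 = $90,900
Community College District levy = $90,900 × 0.00172 = $156.348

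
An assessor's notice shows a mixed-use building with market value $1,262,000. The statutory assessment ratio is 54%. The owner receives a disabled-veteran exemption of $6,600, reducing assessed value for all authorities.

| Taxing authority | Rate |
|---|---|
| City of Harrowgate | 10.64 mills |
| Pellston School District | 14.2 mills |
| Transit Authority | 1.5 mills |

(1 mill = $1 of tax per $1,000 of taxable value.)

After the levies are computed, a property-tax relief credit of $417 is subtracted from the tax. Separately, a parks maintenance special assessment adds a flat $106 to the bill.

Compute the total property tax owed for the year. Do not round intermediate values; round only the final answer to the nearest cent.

$17,465.34

Assessed value = $1,262,000 × 0.54 = $681,480
Taxable value = $681,480 − $6,600 = $674,880
City of Harrowgate: $674,880 × 0.01064 = $7,180.7232
Pellston School District: $674,880 × 0.0142 = $9,583.296
Transit Authority: $674,880 × 0.0015 = $1,012.32
Levies subtotal = $17,776.3392
After credit = $17,776.3392 − $417 = $17,359.3392
Total = $17,359.3392 + $106 = $17,465.3392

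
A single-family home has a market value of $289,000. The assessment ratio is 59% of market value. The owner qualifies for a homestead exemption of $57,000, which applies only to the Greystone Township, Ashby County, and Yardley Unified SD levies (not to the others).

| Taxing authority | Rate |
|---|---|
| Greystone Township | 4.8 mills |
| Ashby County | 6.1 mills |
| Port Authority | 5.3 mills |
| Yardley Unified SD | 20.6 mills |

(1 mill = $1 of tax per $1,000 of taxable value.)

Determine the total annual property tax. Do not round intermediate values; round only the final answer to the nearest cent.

Assessed value = $289,000 × 0.59 = $170,510
Greystone Township: ($170,510 − $57,000) × 0.0048 = $113,510 × 0.0048 = $544.848
Ashby County: ($170,510 − $57,000) × 0.0061 = $113,510 × 0.0061 = $692.411
Port Authority: $170,510 × 0.0053 = $903.703
Yardley Unified SD: ($170,510 − $57,000) × 0.0206 = $113,510 × 0.0206 = $2,338.306
Total = $4,479.268

$4,479.27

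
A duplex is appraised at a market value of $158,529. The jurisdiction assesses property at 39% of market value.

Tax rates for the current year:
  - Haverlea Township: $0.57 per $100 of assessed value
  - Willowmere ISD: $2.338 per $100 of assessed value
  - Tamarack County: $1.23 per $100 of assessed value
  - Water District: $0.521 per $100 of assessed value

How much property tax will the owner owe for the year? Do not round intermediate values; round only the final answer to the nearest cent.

$2,880.49

Assessed value = $158,529 × 0.39 = $61,826.31
Haverlea Township: $61,826.31 × 0.0057 = $352.409967
Willowmere ISD: $61,826.31 × 0.02338 = $1,445.4991278
Tamarack County: $61,826.31 × 0.0123 = $760.463613
Water District: $61,826.31 × 0.00521 = $322.1150751
Total = $352.409967 + $1,445.4991278 + $760.463613 + $322.1150751 = $2,880.4877829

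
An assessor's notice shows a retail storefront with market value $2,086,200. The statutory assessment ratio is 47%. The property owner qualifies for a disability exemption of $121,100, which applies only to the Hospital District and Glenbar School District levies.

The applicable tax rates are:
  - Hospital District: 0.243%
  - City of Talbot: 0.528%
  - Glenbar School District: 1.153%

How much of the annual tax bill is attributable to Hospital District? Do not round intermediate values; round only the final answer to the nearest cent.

Assessed value = $2,086,200 × 0.47 = $980,514
Hospital District taxable value = $980,514 − $121,100 = $859,414
Hospital District levy = $859,414 × 0.00243 = $2,088.37602

$2,088.38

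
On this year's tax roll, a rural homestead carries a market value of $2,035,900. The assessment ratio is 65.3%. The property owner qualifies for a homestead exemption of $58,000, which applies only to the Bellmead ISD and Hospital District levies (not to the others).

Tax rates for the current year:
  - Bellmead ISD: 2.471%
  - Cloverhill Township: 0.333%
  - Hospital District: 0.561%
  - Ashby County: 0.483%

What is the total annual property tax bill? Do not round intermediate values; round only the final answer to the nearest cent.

$49,398.40

Assessed value = $2,035,900 × 0.653 = $1,329,442.7
Bellmead ISD: ($1,329,442.7 − $58,000) × 0.02471 = $1,271,442.7 × 0.02471 = $31,417.349117
Cloverhill Township: $1,329,442.7 × 0.00333 = $4,427.044191
Hospital District: ($1,329,442.7 − $58,000) × 0.00561 = $1,271,442.7 × 0.00561 = $7,132.793547
Ashby County: $1,329,442.7 × 0.00483 = $6,421.208241
Total = $49,398.395096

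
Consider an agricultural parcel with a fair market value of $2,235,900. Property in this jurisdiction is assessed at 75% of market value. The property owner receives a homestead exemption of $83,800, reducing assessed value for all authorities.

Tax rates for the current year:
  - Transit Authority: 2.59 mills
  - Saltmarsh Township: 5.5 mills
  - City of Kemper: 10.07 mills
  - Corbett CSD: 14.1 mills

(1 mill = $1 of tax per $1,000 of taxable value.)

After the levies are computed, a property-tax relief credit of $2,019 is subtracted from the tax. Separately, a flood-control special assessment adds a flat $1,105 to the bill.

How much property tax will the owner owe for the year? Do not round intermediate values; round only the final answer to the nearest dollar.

Assessed value = $2,235,900 × 0.75 = $1,676,925
Taxable value = $1,676,925 − $83,800 = $1,593,125
Transit Authority: $1,593,125 × 0.00259 = $4,126.19375
Saltmarsh Township: $1,593,125 × 0.0055 = $8,762.1875
City of Kemper: $1,593,125 × 0.01007 = $16,042.76875
Corbett CSD: $1,593,125 × 0.0141 = $22,463.0625
Levies subtotal = $51,394.2125
After credit = $51,394.2125 − $2,019 = $49,375.2125
Total = $49,375.2125 + $1,105 = $50,480.2125

$50,480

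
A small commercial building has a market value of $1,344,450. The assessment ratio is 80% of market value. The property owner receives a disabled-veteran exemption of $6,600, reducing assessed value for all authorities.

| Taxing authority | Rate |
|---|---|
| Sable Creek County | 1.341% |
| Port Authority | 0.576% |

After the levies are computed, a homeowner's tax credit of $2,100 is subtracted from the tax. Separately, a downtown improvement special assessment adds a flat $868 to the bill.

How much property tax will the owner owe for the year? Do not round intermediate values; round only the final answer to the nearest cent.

Assessed value = $1,344,450 × 0.8 = $1,075,560
Taxable value = $1,075,560 − $6,600 = $1,068,960
Sable Creek County: $1,068,960 × 0.01341 = $14,334.7536
Port Authority: $1,068,960 × 0.00576 = $6,157.2096
Levies subtotal = $20,491.9632
After credit = $20,491.9632 − $2,100 = $18,391.9632
Total = $18,391.9632 + $868 = $19,259.9632

$19,259.96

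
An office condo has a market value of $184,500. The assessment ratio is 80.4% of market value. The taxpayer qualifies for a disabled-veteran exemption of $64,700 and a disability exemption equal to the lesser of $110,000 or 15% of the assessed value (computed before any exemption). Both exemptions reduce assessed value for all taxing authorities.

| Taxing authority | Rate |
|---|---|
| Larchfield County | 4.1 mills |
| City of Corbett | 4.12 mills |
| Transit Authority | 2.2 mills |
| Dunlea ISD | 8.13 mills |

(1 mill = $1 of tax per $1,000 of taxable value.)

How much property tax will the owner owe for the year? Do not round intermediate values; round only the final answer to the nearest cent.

$1,138.73

Assessed value = $184,500 × 0.804 = $148,338
Disability exemption = min($110,000, 15% × $148,338) = min($110,000, $22,250.7) = $22,250.7 (percentage binds)
Taxable value = $148,338 − $64,700 − $22,250.7 = $61,387.3
Larchfield County: $61,387.3 × 0.0041 = $251.68793
City of Corbett: $61,387.3 × 0.00412 = $252.915676
Transit Authority: $61,387.3 × 0.0022 = $135.05206
Dunlea ISD: $61,387.3 × 0.00813 = $499.078749
Total = $1,138.734415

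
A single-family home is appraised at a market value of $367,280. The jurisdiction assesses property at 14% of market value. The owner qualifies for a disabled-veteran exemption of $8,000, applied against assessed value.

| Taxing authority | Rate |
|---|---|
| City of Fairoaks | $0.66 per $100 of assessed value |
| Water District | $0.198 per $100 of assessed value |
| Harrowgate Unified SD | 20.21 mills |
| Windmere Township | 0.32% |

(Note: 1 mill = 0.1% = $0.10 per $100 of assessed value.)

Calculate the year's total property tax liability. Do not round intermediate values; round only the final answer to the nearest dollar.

Assessed value = $367,280 × 0.14 = $51,419.2
Taxable value = $51,419.2 − $8,000 = $43,419.2
City of Fairoaks: $43,419.2 × 0.0066 = $286.56672
Water District: $43,419.2 × 0.00198 = $85.970016
Harrowgate Unified SD: $43,419.2 × 0.02021 = $877.502032
Windmere Township: $43,419.2 × 0.0032 = $138.94144
Total = $1,388.980208

$1,389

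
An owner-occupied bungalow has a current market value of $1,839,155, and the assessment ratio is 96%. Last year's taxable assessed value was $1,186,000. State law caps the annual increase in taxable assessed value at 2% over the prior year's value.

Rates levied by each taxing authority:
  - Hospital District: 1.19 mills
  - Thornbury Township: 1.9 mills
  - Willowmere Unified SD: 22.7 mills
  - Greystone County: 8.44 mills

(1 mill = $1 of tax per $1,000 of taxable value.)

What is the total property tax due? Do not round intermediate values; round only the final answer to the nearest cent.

$41,408.72

Uncapped assessed value = $1,839,155 × 0.96 = $1,765,588.8
Cap limit = $1,186,000 × 1.02 = $1,209,720
Taxable assessed value = min($1,765,588.8, $1,209,720) = $1,209,720 (cap binds)
Hospital District: $1,209,720 × 0.00119 = $1,439.5668
Thornbury Township: $1,209,720 × 0.0019 = $2,298.468
Willowmere Unified SD: $1,209,720 × 0.0227 = $27,460.644
Greystone County: $1,209,720 × 0.00844 = $10,210.0368
Total = $41,408.7156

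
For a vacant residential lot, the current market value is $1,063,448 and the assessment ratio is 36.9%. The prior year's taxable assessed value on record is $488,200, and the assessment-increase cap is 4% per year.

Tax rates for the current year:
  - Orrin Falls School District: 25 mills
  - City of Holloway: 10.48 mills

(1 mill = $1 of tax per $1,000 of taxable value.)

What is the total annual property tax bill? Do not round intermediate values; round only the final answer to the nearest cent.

$13,922.79

Uncapped assessed value = $1,063,448 × 0.369 = $392,412.312
Cap limit = $488,200 × 1.04 = $507,728
Taxable assessed value = min($392,412.312, $507,728) = $392,412.312 (cap does not bind)
Orrin Falls School District: $392,412.312 × 0.025 = $9,810.3078
City of Holloway: $392,412.312 × 0.01048 = $4,112.48102976
Total = $13,922.78882976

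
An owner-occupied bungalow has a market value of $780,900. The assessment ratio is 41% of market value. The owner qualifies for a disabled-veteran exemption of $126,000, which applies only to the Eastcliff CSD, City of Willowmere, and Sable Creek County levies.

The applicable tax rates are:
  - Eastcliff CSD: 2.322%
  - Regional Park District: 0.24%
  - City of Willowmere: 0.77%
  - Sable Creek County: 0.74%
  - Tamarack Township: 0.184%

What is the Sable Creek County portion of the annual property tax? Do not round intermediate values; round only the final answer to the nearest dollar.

Assessed value = $780,900 × 0.41 = $320,169
Sable Creek County taxable value = $320,169 − $126,000 = $194,169
Sable Creek County levy = $194,169 × 0.0074 = $1,436.8506

$1,437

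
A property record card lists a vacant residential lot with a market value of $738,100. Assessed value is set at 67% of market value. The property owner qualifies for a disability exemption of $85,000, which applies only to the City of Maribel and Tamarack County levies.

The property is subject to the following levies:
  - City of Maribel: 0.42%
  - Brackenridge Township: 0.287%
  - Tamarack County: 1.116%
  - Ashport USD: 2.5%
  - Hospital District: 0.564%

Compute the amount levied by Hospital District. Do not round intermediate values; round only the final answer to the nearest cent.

$2,789.13

Assessed value = $738,100 × 0.67 = $494,527
Hospital District taxable value = $494,527 (exemption does not apply)
Hospital District levy = $494,527 × 0.00564 = $2,789.13228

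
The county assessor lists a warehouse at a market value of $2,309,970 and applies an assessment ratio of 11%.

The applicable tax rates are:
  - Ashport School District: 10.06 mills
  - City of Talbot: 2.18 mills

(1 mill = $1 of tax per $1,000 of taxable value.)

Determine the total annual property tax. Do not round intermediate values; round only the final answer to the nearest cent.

Assessed value = $2,309,970 × 0.11 = $254,096.7
Ashport School District: $254,096.7 × 0.01006 = $2,556.212802
City of Talbot: $254,096.7 × 0.00218 = $553.930806
Total = $2,556.212802 + $553.930806 = $3,110.143608

$3,110.14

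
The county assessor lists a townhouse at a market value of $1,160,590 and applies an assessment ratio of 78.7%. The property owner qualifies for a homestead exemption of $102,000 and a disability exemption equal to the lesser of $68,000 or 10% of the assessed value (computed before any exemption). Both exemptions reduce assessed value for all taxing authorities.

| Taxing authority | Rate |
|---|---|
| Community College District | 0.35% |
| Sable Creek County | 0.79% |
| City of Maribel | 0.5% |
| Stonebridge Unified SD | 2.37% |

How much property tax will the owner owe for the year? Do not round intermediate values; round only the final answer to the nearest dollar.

Assessed value = $1,160,590 × 0.787 = $913,384.33
Disability exemption = min($68,000, 10% × $913,384.33) = min($68,000, $91,338.433) = $68,000 (dollar cap binds)
Taxable value = $913,384.33 − $102,000 − $68,000 = $743,384.33
Community College District: $743,384.33 × 0.0035 = $2,601.845155
Sable Creek County: $743,384.33 × 0.0079 = $5,872.736207
City of Maribel: $743,384.33 × 0.005 = $3,716.92165
Stonebridge Unified SD: $743,384.33 × 0.0237 = $17,618.208621
Total = $29,809.711633

$29,810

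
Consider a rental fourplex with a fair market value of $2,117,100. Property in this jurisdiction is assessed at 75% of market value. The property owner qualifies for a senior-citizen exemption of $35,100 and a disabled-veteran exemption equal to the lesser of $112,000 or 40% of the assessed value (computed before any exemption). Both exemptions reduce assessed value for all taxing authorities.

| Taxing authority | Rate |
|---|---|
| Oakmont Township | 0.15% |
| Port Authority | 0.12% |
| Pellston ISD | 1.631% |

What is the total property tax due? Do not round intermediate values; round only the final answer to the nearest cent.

Assessed value = $2,117,100 × 0.75 = $1,587,825
Disabled-veteran exemption = min($112,000, 40% × $1,587,825) = min($112,000, $635,130) = $112,000 (dollar cap binds)
Taxable value = $1,587,825 − $35,100 − $112,000 = $1,440,725
Oakmont Township: $1,440,725 × 0.0015 = $2,161.0875
Port Authority: $1,440,725 × 0.0012 = $1,728.87
Pellston ISD: $1,440,725 × 0.01631 = $23,498.22475
Total = $27,388.18225

$27,388.18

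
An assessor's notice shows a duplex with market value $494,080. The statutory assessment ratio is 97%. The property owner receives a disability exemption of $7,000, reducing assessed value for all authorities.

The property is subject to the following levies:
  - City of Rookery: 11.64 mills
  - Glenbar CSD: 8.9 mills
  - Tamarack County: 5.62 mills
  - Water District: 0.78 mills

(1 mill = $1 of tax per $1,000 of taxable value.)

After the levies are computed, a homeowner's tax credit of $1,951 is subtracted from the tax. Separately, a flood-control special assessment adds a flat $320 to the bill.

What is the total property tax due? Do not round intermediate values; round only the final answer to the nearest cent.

Assessed value = $494,080 × 0.97 = $479,257.6
Taxable value = $479,257.6 − $7,000 = $472,257.6
City of Rookery: $472,257.6 × 0.01164 = $5,497.078464
Glenbar CSD: $472,257.6 × 0.0089 = $4,203.09264
Tamarack County: $472,257.6 × 0.00562 = $2,654.087712
Water District: $472,257.6 × 0.00078 = $368.360928
Levies subtotal = $12,722.619744
After credit = $12,722.619744 − $1,951 = $10,771.619744
Total = $10,771.619744 + $320 = $11,091.619744

$11,091.62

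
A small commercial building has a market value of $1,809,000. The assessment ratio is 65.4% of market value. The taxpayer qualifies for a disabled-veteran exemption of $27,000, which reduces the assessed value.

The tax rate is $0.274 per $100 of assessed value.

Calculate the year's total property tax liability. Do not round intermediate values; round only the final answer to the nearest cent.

$3,167.68

Assessed value = $1,809,000 × 0.654 = $1,183,086
Taxable value = $1,183,086 − $27,000 = $1,156,086
Tax = $1,156,086 × 0.00274 = $3,167.67564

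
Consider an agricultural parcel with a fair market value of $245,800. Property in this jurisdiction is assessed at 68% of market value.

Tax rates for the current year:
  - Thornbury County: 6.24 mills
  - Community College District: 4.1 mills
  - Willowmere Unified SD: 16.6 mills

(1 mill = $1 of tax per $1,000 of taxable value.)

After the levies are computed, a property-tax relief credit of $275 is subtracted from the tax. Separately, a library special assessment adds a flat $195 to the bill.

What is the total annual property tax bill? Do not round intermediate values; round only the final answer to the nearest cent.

Assessed value = $245,800 × 0.68 = $167,144
Thornbury County: $167,144 × 0.00624 = $1,042.97856
Community College District: $167,144 × 0.0041 = $685.2904
Willowmere Unified SD: $167,144 × 0.0166 = $2,774.5904
Levies subtotal = $4,502.85936
After credit = $4,502.85936 − $275 = $4,227.85936
Total = $4,227.85936 + $195 = $4,422.85936

$4,422.86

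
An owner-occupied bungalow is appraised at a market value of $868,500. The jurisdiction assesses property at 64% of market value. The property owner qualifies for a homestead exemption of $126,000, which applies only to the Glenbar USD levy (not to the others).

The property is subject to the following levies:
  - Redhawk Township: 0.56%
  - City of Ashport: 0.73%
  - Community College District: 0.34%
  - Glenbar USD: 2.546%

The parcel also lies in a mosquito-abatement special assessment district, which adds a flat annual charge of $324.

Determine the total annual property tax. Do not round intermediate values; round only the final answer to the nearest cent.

Assessed value = $868,500 × 0.64 = $555,840
Redhawk Township: $555,840 × 0.0056 = $3,112.704
City of Ashport: $555,840 × 0.0073 = $4,057.632
Community College District: $555,840 × 0.0034 = $1,889.856
Glenbar USD: ($555,840 − $126,000) × 0.02546 = $429,840 × 0.02546 = $10,943.7264
Levies subtotal = $20,003.9184
Total = $20,003.9184 + $324 = $20,327.9184

$20,327.92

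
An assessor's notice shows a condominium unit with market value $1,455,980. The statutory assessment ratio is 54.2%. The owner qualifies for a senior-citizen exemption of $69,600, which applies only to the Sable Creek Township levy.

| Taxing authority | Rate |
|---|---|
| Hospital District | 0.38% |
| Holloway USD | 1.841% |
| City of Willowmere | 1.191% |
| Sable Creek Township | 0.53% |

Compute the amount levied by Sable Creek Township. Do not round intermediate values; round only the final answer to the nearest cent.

Assessed value = $1,455,980 × 0.542 = $789,141.16
Sable Creek Township taxable value = $789,141.16 − $69,600 = $719,541.16
Sable Creek Township levy = $719,541.16 × 0.0053 = $3,813.568148

$3,813.57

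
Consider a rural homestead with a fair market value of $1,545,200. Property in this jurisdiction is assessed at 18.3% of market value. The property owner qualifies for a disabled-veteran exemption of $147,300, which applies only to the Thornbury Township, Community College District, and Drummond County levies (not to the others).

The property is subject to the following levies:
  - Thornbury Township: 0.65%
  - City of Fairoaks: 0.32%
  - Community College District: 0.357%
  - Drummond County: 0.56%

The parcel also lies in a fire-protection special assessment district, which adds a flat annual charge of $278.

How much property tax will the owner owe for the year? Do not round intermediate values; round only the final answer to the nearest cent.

$3,305.71

Assessed value = $1,545,200 × 0.183 = $282,771.6
Thornbury Township: ($282,771.6 − $147,300) × 0.0065 = $135,471.6 × 0.0065 = $880.5654
City of Fairoaks: $282,771.6 × 0.0032 = $904.86912
Community College District: ($282,771.6 − $147,300) × 0.00357 = $135,471.6 × 0.00357 = $483.633612
Drummond County: ($282,771.6 − $147,300) × 0.0056 = $135,471.6 × 0.0056 = $758.64096
Levies subtotal = $3,027.709092
Total = $3,027.709092 + $278 = $3,305.709092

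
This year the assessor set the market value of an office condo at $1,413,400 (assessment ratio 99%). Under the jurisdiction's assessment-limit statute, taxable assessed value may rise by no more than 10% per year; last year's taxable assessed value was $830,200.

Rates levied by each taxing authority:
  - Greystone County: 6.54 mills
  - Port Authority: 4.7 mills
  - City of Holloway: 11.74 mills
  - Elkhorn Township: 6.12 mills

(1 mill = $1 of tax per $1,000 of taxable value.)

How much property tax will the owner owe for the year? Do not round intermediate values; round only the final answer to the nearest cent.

Uncapped assessed value = $1,413,400 × 0.99 = $1,399,266
Cap limit = $830,200 × 1.1 = $913,220
Taxable assessed value = min($1,399,266, $913,220) = $913,220 (cap binds)
Greystone County: $913,220 × 0.00654 = $5,972.4588
Port Authority: $913,220 × 0.0047 = $4,292.134
City of Holloway: $913,220 × 0.01174 = $10,721.2028
Elkhorn Township: $913,220 × 0.00612 = $5,588.9064
Total = $26,574.702

$26,574.70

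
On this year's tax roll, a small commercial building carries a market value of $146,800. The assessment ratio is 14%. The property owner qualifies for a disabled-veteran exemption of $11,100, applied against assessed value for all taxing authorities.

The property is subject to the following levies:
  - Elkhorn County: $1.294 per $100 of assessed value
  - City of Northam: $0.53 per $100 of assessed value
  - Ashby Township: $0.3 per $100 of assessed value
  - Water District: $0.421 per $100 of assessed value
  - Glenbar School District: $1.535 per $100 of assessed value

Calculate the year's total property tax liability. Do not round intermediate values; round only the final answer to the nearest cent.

$385.64

Assessed value = $146,800 × 0.14 = $20,552
Taxable value = $20,552 − $11,100 = $9,452
Elkhorn County: $9,452 × 0.01294 = $122.30888
City of Northam: $9,452 × 0.0053 = $50.0956
Ashby Township: $9,452 × 0.003 = $28.356
Water District: $9,452 × 0.00421 = $39.79292
Glenbar School District: $9,452 × 0.01535 = $145.0882
Total = $122.30888 + $50.0956 + $28.356 + $39.79292 + $145.0882 = $385.6416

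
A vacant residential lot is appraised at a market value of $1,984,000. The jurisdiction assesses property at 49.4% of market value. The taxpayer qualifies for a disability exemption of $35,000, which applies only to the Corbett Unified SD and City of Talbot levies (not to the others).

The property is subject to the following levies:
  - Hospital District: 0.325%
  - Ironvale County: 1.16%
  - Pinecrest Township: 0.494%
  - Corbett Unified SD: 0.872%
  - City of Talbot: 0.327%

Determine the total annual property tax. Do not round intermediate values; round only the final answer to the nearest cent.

$30,727.80

Assessed value = $1,984,000 × 0.494 = $980,096
Hospital District: $980,096 × 0.00325 = $3,185.312
Ironvale County: $980,096 × 0.0116 = $11,369.1136
Pinecrest Township: $980,096 × 0.00494 = $4,841.67424
Corbett Unified SD: ($980,096 − $35,000) × 0.00872 = $945,096 × 0.00872 = $8,241.23712
City of Talbot: ($980,096 − $35,000) × 0.00327 = $945,096 × 0.00327 = $3,090.46392
Total = $30,727.80088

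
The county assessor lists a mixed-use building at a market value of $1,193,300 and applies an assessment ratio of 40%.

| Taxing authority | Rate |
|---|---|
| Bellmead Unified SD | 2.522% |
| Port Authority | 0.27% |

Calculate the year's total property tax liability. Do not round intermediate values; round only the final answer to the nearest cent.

Assessed value = $1,193,300 × 0.4 = $477,320
Bellmead Unified SD: $477,320 × 0.02522 = $12,038.0104
Port Authority: $477,320 × 0.0027 = $1,288.764
Total = $12,038.0104 + $1,288.764 = $13,326.7744

$13,326.77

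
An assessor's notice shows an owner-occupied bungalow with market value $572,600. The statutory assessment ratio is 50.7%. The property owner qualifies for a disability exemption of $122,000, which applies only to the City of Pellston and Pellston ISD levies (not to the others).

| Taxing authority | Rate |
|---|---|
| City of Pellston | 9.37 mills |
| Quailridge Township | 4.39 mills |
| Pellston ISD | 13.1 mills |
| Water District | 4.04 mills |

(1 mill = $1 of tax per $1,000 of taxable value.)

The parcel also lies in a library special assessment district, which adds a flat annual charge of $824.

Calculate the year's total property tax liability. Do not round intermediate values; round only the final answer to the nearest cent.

Assessed value = $572,600 × 0.507 = $290,308.2
City of Pellston: ($290,308.2 − $122,000) × 0.00937 = $168,308.2 × 0.00937 = $1,577.047834
Quailridge Township: $290,308.2 × 0.00439 = $1,274.452998
Pellston ISD: ($290,308.2 − $122,000) × 0.0131 = $168,308.2 × 0.0131 = $2,204.83742
Water District: $290,308.2 × 0.00404 = $1,172.845128
Levies subtotal = $6,229.18338
Total = $6,229.18338 + $824 = $7,053.18338

$7,053.18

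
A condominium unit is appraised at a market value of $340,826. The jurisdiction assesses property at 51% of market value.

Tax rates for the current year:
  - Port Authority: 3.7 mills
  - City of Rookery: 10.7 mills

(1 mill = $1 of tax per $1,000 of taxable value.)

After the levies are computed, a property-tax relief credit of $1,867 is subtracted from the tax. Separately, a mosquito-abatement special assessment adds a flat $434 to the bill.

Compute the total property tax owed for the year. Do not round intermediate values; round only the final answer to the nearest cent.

$1,070.03

Assessed value = $340,826 × 0.51 = $173,821.26
Port Authority: $173,821.26 × 0.0037 = $643.138662
City of Rookery: $173,821.26 × 0.0107 = $1,859.887482
Levies subtotal = $2,503.026144
After credit = $2,503.026144 − $1,867 = $636.026144
Total = $636.026144 + $434 = $1,070.026144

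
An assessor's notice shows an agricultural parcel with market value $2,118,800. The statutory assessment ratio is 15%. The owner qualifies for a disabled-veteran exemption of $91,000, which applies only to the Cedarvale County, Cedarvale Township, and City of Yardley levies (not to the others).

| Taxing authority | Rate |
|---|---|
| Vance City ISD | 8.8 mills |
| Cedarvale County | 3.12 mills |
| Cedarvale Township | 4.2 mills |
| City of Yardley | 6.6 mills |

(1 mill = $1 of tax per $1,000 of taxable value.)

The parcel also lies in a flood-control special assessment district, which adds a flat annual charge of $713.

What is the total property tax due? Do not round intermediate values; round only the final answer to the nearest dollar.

Assessed value = $2,118,800 × 0.15 = $317,820
Vance City ISD: $317,820 × 0.0088 = $2,796.816
Cedarvale County: ($317,820 − $91,000) × 0.00312 = $226,820 × 0.00312 = $707.6784
Cedarvale Township: ($317,820 − $91,000) × 0.0042 = $226,820 × 0.0042 = $952.644
City of Yardley: ($317,820 − $91,000) × 0.0066 = $226,820 × 0.0066 = $1,497.012
Levies subtotal = $5,954.1504
Total = $5,954.1504 + $713 = $6,667.1504

$6,667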